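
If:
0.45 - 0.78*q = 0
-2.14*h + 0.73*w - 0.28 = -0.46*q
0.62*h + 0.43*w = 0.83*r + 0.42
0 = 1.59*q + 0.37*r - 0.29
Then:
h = -0.53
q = 0.58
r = -1.70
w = -1.53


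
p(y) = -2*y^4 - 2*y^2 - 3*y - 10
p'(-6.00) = 1749.00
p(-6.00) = -2656.00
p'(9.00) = -5871.00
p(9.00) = -13321.00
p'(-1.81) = 51.68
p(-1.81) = -32.59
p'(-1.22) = 16.41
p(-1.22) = -13.75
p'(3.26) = -293.21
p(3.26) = -266.93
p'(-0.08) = -2.68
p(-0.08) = -9.77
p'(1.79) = -56.04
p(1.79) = -42.31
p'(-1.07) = 11.08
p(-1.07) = -11.70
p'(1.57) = -40.24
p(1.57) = -31.79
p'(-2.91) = 205.78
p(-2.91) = -161.62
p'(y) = -8*y^3 - 4*y - 3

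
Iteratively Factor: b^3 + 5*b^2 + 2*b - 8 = (b + 4)*(b^2 + b - 2) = (b - 1)*(b + 4)*(b + 2)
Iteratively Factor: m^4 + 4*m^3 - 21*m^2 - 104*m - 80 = (m + 4)*(m^3 - 21*m - 20) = (m + 1)*(m + 4)*(m^2 - m - 20) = (m + 1)*(m + 4)^2*(m - 5)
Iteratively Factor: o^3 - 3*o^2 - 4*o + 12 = (o - 2)*(o^2 - o - 6) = (o - 2)*(o + 2)*(o - 3)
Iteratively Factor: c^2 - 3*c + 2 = (c - 2)*(c - 1)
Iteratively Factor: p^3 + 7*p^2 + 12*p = (p + 4)*(p^2 + 3*p) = (p + 3)*(p + 4)*(p)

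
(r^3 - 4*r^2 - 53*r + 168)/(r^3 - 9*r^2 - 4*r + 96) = (r^2 + 4*r - 21)/(r^2 - r - 12)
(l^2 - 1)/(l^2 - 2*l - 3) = (l - 1)/(l - 3)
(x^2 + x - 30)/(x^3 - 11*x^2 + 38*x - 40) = (x + 6)/(x^2 - 6*x + 8)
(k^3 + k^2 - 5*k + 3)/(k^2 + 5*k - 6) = (k^2 + 2*k - 3)/(k + 6)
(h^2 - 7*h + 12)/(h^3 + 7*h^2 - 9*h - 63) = (h - 4)/(h^2 + 10*h + 21)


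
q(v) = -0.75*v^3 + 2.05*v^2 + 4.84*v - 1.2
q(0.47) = 1.45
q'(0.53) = 6.38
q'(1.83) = 4.81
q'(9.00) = -140.51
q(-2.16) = 5.47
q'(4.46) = -21.63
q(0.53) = 1.83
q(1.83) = 9.93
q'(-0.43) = 2.66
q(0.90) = 4.27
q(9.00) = -338.34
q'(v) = -2.25*v^2 + 4.1*v + 4.84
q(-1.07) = -3.11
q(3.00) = 11.52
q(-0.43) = -2.84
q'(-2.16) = -14.51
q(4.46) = -5.37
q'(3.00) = -3.11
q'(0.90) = 6.71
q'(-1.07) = -2.12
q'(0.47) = 6.27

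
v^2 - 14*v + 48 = (v - 8)*(v - 6)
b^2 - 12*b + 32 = (b - 8)*(b - 4)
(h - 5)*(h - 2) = h^2 - 7*h + 10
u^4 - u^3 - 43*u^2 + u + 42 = (u - 7)*(u - 1)*(u + 1)*(u + 6)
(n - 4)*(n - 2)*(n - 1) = n^3 - 7*n^2 + 14*n - 8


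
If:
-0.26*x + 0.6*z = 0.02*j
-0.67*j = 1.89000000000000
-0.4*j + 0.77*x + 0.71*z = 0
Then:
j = -2.82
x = -0.99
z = -0.52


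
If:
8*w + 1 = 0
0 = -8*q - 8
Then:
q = -1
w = -1/8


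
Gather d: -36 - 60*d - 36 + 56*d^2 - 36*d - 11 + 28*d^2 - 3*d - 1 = 84*d^2 - 99*d - 84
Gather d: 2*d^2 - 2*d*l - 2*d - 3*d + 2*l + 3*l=2*d^2 + d*(-2*l - 5) + 5*l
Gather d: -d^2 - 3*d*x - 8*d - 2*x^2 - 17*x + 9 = -d^2 + d*(-3*x - 8) - 2*x^2 - 17*x + 9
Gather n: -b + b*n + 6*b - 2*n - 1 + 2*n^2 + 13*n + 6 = 5*b + 2*n^2 + n*(b + 11) + 5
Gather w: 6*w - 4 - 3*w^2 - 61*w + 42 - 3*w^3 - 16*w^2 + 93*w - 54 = -3*w^3 - 19*w^2 + 38*w - 16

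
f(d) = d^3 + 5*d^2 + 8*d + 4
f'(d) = 3*d^2 + 10*d + 8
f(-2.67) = -0.75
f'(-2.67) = 2.69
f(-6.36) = -101.89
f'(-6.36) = 65.75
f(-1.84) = -0.02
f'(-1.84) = -0.24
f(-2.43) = -0.26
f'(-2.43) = 1.41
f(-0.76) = 0.37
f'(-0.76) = 2.13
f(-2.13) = -0.02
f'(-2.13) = 0.31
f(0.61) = 10.97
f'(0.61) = 15.22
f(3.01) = 100.65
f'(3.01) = 65.28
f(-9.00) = -392.00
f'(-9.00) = 161.00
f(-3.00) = -2.00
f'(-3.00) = 5.00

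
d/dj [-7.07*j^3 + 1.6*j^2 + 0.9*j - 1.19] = -21.21*j^2 + 3.2*j + 0.9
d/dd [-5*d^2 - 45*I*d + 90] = -10*d - 45*I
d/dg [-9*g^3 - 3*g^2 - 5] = 3*g*(-9*g - 2)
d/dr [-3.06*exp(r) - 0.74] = -3.06*exp(r)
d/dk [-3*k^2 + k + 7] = 1 - 6*k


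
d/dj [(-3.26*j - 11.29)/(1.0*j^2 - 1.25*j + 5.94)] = (3.26*j^2 + 22.58*j - 33.4769)/(1.0*j^4 - 2.5*j^3 + 13.4425*j^2 - 14.85*j + 35.2836)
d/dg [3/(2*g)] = -3/(2*g^2)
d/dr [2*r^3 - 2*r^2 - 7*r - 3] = 6*r^2 - 4*r - 7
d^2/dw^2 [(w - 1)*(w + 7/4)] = 2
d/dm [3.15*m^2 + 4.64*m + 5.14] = 6.3*m + 4.64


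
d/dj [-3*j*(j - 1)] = 3 - 6*j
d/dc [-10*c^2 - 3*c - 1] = -20*c - 3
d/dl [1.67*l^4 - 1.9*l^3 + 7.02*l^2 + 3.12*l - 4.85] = 6.68*l^3 - 5.7*l^2 + 14.04*l + 3.12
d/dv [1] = 0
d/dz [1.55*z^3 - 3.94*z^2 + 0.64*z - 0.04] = 4.65*z^2 - 7.88*z + 0.64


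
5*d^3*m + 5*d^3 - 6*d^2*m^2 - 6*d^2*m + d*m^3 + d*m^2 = (-5*d + m)*(-d + m)*(d*m + d)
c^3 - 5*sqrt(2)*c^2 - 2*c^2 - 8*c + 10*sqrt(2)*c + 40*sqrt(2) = (c - 4)*(c + 2)*(c - 5*sqrt(2))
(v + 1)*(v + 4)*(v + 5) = v^3 + 10*v^2 + 29*v + 20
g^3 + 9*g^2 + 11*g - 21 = (g - 1)*(g + 3)*(g + 7)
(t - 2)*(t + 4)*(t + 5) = t^3 + 7*t^2 + 2*t - 40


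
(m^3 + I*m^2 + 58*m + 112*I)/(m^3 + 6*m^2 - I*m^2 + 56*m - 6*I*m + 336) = (m + 2*I)/(m + 6)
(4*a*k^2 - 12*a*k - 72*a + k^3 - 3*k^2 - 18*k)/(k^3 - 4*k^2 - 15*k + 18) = (4*a + k)/(k - 1)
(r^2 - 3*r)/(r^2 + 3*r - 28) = r*(r - 3)/(r^2 + 3*r - 28)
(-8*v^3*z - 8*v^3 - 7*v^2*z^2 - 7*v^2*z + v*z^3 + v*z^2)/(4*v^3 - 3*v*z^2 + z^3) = v*(-8*v*z - 8*v + z^2 + z)/(4*v^2 - 4*v*z + z^2)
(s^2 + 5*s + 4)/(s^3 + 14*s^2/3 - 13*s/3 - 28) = 3*(s + 1)/(3*s^2 + 2*s - 21)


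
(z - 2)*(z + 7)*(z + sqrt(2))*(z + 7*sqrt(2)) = z^4 + 5*z^3 + 8*sqrt(2)*z^3 + 40*sqrt(2)*z^2 - 112*sqrt(2)*z + 70*z - 196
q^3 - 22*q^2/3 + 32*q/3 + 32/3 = (q - 4)^2*(q + 2/3)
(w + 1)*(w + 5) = w^2 + 6*w + 5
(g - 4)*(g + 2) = g^2 - 2*g - 8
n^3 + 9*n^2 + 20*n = n*(n + 4)*(n + 5)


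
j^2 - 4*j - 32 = (j - 8)*(j + 4)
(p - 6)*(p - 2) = p^2 - 8*p + 12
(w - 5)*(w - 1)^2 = w^3 - 7*w^2 + 11*w - 5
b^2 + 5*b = b*(b + 5)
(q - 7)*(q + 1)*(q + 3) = q^3 - 3*q^2 - 25*q - 21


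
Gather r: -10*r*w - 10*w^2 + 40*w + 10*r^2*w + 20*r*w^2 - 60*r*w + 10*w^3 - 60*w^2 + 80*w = 10*r^2*w + r*(20*w^2 - 70*w) + 10*w^3 - 70*w^2 + 120*w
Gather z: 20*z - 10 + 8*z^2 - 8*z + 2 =8*z^2 + 12*z - 8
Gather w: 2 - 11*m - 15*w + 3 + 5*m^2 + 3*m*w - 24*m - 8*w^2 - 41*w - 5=5*m^2 - 35*m - 8*w^2 + w*(3*m - 56)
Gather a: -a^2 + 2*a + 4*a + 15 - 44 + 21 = -a^2 + 6*a - 8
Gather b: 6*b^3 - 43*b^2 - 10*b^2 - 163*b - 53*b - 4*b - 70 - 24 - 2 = 6*b^3 - 53*b^2 - 220*b - 96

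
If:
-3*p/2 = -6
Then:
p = 4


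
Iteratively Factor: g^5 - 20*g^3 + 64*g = (g + 4)*(g^4 - 4*g^3 - 4*g^2 + 16*g) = (g - 4)*(g + 4)*(g^3 - 4*g) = g*(g - 4)*(g + 4)*(g^2 - 4) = g*(g - 4)*(g + 2)*(g + 4)*(g - 2)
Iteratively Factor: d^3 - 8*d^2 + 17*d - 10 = (d - 1)*(d^2 - 7*d + 10) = (d - 2)*(d - 1)*(d - 5)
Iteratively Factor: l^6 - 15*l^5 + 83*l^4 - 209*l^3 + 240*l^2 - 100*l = (l - 2)*(l^5 - 13*l^4 + 57*l^3 - 95*l^2 + 50*l) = (l - 5)*(l - 2)*(l^4 - 8*l^3 + 17*l^2 - 10*l) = (l - 5)*(l - 2)*(l - 1)*(l^3 - 7*l^2 + 10*l) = (l - 5)*(l - 2)^2*(l - 1)*(l^2 - 5*l) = l*(l - 5)*(l - 2)^2*(l - 1)*(l - 5)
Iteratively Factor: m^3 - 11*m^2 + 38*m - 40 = (m - 5)*(m^2 - 6*m + 8) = (m - 5)*(m - 2)*(m - 4)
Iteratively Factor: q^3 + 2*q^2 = (q)*(q^2 + 2*q) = q^2*(q + 2)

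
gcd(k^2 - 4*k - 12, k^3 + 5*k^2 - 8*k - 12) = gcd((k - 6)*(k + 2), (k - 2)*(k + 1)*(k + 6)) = 1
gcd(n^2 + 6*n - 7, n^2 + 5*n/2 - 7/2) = n - 1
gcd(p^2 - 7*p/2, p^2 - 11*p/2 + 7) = p - 7/2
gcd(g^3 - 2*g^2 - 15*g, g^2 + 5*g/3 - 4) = g + 3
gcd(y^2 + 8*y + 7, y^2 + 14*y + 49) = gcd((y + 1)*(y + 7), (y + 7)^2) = y + 7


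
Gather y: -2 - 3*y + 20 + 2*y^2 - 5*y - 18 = 2*y^2 - 8*y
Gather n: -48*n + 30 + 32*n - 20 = 10 - 16*n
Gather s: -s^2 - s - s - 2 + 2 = -s^2 - 2*s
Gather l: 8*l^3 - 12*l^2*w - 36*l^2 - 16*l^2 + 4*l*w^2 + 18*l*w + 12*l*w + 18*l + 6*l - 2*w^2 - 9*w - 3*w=8*l^3 + l^2*(-12*w - 52) + l*(4*w^2 + 30*w + 24) - 2*w^2 - 12*w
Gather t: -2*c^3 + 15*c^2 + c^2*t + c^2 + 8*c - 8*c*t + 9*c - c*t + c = -2*c^3 + 16*c^2 + 18*c + t*(c^2 - 9*c)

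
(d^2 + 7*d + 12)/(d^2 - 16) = (d + 3)/(d - 4)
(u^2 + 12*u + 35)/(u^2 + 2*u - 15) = (u + 7)/(u - 3)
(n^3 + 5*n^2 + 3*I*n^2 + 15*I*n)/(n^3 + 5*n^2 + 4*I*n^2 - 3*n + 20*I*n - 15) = n/(n + I)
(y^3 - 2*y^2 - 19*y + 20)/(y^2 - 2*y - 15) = (y^2 + 3*y - 4)/(y + 3)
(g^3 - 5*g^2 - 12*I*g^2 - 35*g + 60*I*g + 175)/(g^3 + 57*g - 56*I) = (g^2 - 5*g*(1 + I) + 25*I)/(g^2 + 7*I*g + 8)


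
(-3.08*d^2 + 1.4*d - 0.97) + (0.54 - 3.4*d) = -3.08*d^2 - 2.0*d - 0.43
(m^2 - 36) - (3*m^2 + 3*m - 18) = -2*m^2 - 3*m - 18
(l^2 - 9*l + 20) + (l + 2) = l^2 - 8*l + 22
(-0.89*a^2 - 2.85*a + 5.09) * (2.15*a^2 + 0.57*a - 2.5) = -1.9135*a^4 - 6.6348*a^3 + 11.544*a^2 + 10.0263*a - 12.725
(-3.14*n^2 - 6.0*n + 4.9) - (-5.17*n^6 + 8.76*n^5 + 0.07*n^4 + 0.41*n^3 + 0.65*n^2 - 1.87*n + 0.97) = 5.17*n^6 - 8.76*n^5 - 0.07*n^4 - 0.41*n^3 - 3.79*n^2 - 4.13*n + 3.93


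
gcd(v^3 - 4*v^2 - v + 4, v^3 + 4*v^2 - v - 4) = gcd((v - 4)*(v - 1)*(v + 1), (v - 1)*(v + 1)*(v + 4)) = v^2 - 1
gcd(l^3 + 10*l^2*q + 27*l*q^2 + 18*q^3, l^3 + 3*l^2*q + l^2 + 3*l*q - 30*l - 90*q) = l + 3*q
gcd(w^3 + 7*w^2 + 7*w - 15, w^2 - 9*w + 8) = w - 1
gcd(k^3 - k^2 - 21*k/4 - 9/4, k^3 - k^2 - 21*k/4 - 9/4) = k^3 - k^2 - 21*k/4 - 9/4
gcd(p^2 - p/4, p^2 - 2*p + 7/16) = p - 1/4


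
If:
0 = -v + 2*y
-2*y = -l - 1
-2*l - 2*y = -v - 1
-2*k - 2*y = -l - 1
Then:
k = 0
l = 1/2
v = 3/2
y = 3/4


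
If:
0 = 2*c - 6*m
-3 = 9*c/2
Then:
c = -2/3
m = -2/9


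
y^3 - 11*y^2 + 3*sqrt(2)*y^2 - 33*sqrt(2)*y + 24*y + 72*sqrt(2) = (y - 8)*(y - 3)*(y + 3*sqrt(2))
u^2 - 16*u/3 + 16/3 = (u - 4)*(u - 4/3)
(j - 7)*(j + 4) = j^2 - 3*j - 28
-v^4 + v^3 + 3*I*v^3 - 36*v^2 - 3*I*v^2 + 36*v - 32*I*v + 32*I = (v - 8*I)*(v + 4*I)*(-I*v + 1)*(-I*v + I)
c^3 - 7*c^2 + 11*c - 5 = (c - 5)*(c - 1)^2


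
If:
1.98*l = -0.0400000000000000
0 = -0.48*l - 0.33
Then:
No Solution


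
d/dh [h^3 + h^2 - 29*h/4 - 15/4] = 3*h^2 + 2*h - 29/4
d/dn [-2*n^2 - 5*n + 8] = -4*n - 5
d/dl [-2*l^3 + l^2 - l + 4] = -6*l^2 + 2*l - 1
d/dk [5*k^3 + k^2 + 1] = k*(15*k + 2)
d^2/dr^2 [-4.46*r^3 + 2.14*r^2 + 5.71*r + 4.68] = 4.28 - 26.76*r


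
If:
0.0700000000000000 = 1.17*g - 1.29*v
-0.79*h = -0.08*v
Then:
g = 1.1025641025641*v + 0.0598290598290598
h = 0.10126582278481*v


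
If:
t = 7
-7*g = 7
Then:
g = -1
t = 7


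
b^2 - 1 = (b - 1)*(b + 1)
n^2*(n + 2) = n^3 + 2*n^2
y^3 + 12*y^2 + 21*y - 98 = (y - 2)*(y + 7)^2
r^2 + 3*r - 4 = (r - 1)*(r + 4)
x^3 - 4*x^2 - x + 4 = (x - 4)*(x - 1)*(x + 1)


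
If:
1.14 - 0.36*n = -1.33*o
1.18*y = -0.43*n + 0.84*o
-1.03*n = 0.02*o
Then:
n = 0.02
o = -0.85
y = -0.61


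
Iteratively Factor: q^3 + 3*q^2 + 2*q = (q + 2)*(q^2 + q) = q*(q + 2)*(q + 1)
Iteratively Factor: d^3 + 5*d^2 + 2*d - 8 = (d - 1)*(d^2 + 6*d + 8) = (d - 1)*(d + 2)*(d + 4)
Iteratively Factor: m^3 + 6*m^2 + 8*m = (m + 2)*(m^2 + 4*m) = m*(m + 2)*(m + 4)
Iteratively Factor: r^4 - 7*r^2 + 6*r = (r - 2)*(r^3 + 2*r^2 - 3*r) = (r - 2)*(r - 1)*(r^2 + 3*r) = (r - 2)*(r - 1)*(r + 3)*(r)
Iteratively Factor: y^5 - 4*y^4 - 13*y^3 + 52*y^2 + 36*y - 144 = (y + 2)*(y^4 - 6*y^3 - y^2 + 54*y - 72) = (y + 2)*(y + 3)*(y^3 - 9*y^2 + 26*y - 24) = (y - 4)*(y + 2)*(y + 3)*(y^2 - 5*y + 6) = (y - 4)*(y - 3)*(y + 2)*(y + 3)*(y - 2)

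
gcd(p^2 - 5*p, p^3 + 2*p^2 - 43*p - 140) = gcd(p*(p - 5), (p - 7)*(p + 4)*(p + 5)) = 1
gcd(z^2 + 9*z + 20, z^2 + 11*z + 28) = z + 4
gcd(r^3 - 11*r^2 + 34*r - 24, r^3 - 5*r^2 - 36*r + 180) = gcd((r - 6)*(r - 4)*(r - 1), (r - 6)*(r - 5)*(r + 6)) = r - 6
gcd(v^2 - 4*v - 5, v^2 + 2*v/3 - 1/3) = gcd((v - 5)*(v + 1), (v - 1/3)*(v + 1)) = v + 1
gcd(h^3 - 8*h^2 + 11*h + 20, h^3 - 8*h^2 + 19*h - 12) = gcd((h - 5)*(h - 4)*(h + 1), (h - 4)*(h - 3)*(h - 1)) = h - 4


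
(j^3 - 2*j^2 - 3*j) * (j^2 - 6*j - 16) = j^5 - 8*j^4 - 7*j^3 + 50*j^2 + 48*j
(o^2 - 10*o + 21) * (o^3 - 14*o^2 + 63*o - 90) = o^5 - 24*o^4 + 224*o^3 - 1014*o^2 + 2223*o - 1890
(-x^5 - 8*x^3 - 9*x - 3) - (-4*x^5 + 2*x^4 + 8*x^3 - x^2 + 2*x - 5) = 3*x^5 - 2*x^4 - 16*x^3 + x^2 - 11*x + 2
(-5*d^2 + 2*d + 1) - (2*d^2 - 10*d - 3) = -7*d^2 + 12*d + 4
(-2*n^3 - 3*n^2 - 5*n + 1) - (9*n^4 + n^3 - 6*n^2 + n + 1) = -9*n^4 - 3*n^3 + 3*n^2 - 6*n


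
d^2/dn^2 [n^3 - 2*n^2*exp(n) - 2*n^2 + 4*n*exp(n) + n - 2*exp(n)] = -2*n^2*exp(n) - 4*n*exp(n) + 6*n + 2*exp(n) - 4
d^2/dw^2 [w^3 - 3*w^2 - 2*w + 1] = 6*w - 6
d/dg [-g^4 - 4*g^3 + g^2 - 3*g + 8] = -4*g^3 - 12*g^2 + 2*g - 3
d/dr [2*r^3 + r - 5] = 6*r^2 + 1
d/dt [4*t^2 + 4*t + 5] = 8*t + 4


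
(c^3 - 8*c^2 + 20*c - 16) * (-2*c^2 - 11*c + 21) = -2*c^5 + 5*c^4 + 69*c^3 - 356*c^2 + 596*c - 336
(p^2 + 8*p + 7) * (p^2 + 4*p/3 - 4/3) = p^4 + 28*p^3/3 + 49*p^2/3 - 4*p/3 - 28/3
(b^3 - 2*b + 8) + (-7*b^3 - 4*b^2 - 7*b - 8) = -6*b^3 - 4*b^2 - 9*b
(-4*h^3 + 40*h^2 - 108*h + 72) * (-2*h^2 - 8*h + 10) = 8*h^5 - 48*h^4 - 144*h^3 + 1120*h^2 - 1656*h + 720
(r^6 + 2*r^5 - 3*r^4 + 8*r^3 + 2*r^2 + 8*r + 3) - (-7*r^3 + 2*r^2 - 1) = r^6 + 2*r^5 - 3*r^4 + 15*r^3 + 8*r + 4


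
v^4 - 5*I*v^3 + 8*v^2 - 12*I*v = v*(v - 6*I)*(v - I)*(v + 2*I)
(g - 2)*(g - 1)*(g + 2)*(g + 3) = g^4 + 2*g^3 - 7*g^2 - 8*g + 12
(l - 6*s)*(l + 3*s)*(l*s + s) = l^3*s - 3*l^2*s^2 + l^2*s - 18*l*s^3 - 3*l*s^2 - 18*s^3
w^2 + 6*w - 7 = (w - 1)*(w + 7)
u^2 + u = u*(u + 1)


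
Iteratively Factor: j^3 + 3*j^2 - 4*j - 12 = (j + 3)*(j^2 - 4) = (j + 2)*(j + 3)*(j - 2)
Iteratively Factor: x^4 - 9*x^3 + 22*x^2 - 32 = (x + 1)*(x^3 - 10*x^2 + 32*x - 32) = (x - 4)*(x + 1)*(x^2 - 6*x + 8) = (x - 4)^2*(x + 1)*(x - 2)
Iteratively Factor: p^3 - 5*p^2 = (p)*(p^2 - 5*p) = p^2*(p - 5)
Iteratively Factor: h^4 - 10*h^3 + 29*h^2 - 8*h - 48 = (h + 1)*(h^3 - 11*h^2 + 40*h - 48) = (h - 4)*(h + 1)*(h^2 - 7*h + 12) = (h - 4)*(h - 3)*(h + 1)*(h - 4)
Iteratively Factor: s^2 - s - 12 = (s + 3)*(s - 4)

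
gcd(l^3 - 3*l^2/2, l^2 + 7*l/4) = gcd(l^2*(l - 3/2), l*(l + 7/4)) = l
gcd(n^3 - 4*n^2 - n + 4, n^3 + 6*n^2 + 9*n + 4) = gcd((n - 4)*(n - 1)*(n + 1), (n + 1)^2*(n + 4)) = n + 1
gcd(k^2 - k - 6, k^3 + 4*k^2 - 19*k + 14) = 1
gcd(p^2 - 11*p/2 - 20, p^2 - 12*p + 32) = p - 8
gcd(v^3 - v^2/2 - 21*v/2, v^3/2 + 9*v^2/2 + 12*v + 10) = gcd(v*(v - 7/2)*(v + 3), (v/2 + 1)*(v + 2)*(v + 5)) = 1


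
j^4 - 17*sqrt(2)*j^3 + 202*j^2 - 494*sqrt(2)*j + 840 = (j - 7*sqrt(2))*(j - 5*sqrt(2))*(j - 3*sqrt(2))*(j - 2*sqrt(2))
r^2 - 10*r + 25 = (r - 5)^2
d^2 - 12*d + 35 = (d - 7)*(d - 5)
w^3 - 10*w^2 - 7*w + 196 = (w - 7)^2*(w + 4)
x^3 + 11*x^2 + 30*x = x*(x + 5)*(x + 6)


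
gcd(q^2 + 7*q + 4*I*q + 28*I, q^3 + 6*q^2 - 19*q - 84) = q + 7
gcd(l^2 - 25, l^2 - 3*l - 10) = l - 5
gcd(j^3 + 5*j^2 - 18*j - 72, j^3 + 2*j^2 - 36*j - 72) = j + 6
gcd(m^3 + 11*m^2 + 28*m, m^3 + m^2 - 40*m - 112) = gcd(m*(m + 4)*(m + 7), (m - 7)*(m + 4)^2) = m + 4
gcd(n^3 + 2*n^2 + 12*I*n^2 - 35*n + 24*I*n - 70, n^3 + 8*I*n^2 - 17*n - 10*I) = n + 5*I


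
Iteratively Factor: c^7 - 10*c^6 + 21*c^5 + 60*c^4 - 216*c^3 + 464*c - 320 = (c - 1)*(c^6 - 9*c^5 + 12*c^4 + 72*c^3 - 144*c^2 - 144*c + 320) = (c - 2)*(c - 1)*(c^5 - 7*c^4 - 2*c^3 + 68*c^2 - 8*c - 160) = (c - 4)*(c - 2)*(c - 1)*(c^4 - 3*c^3 - 14*c^2 + 12*c + 40) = (c - 4)*(c - 2)*(c - 1)*(c + 2)*(c^3 - 5*c^2 - 4*c + 20) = (c - 4)*(c - 2)^2*(c - 1)*(c + 2)*(c^2 - 3*c - 10) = (c - 4)*(c - 2)^2*(c - 1)*(c + 2)^2*(c - 5)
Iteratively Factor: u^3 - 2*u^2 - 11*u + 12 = (u - 4)*(u^2 + 2*u - 3) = (u - 4)*(u - 1)*(u + 3)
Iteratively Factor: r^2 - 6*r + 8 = (r - 2)*(r - 4)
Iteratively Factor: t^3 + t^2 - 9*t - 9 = (t - 3)*(t^2 + 4*t + 3) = (t - 3)*(t + 3)*(t + 1)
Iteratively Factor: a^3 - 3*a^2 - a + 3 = (a - 3)*(a^2 - 1) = (a - 3)*(a + 1)*(a - 1)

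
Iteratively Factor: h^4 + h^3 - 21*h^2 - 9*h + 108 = (h - 3)*(h^3 + 4*h^2 - 9*h - 36) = (h - 3)*(h + 3)*(h^2 + h - 12) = (h - 3)*(h + 3)*(h + 4)*(h - 3)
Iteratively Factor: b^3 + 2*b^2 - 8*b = (b + 4)*(b^2 - 2*b) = (b - 2)*(b + 4)*(b)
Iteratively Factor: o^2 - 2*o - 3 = (o + 1)*(o - 3)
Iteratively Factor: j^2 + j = (j)*(j + 1)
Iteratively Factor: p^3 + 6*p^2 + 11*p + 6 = (p + 2)*(p^2 + 4*p + 3) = (p + 2)*(p + 3)*(p + 1)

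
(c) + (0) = c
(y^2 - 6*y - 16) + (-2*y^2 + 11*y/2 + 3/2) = -y^2 - y/2 - 29/2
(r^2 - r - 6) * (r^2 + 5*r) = r^4 + 4*r^3 - 11*r^2 - 30*r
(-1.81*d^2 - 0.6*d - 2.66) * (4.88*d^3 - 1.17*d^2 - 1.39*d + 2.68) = -8.8328*d^5 - 0.8103*d^4 - 9.7629*d^3 - 0.9046*d^2 + 2.0894*d - 7.1288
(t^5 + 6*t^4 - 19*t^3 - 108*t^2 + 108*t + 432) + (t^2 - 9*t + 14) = t^5 + 6*t^4 - 19*t^3 - 107*t^2 + 99*t + 446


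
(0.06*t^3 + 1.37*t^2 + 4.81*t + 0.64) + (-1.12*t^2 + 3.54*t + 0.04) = 0.06*t^3 + 0.25*t^2 + 8.35*t + 0.68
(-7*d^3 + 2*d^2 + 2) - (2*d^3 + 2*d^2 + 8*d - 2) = -9*d^3 - 8*d + 4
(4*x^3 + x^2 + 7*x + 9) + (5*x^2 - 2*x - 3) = 4*x^3 + 6*x^2 + 5*x + 6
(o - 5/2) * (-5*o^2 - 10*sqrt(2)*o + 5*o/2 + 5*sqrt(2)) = -5*o^3 - 10*sqrt(2)*o^2 + 15*o^2 - 25*o/4 + 30*sqrt(2)*o - 25*sqrt(2)/2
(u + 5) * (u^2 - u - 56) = u^3 + 4*u^2 - 61*u - 280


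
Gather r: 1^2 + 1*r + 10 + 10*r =11*r + 11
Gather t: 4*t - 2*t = 2*t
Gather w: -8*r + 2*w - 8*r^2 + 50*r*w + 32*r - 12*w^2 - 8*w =-8*r^2 + 24*r - 12*w^2 + w*(50*r - 6)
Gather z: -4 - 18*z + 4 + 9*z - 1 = -9*z - 1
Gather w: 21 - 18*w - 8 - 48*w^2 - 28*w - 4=-48*w^2 - 46*w + 9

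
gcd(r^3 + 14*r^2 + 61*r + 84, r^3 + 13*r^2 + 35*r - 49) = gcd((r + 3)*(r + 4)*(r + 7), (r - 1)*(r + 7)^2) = r + 7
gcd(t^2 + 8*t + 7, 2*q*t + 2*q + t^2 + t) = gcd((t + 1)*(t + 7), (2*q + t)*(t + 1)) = t + 1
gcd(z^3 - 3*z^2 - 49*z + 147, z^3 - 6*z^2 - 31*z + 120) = z - 3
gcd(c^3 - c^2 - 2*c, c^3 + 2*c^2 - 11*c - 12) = c + 1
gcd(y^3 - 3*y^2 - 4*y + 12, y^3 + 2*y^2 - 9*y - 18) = y^2 - y - 6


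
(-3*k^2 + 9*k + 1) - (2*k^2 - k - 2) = -5*k^2 + 10*k + 3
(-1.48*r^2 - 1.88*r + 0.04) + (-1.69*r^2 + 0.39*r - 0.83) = -3.17*r^2 - 1.49*r - 0.79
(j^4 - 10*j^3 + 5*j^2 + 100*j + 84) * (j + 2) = j^5 - 8*j^4 - 15*j^3 + 110*j^2 + 284*j + 168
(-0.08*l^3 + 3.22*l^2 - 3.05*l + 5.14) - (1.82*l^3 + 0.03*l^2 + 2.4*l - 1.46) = -1.9*l^3 + 3.19*l^2 - 5.45*l + 6.6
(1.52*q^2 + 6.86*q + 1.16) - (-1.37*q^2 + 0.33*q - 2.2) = 2.89*q^2 + 6.53*q + 3.36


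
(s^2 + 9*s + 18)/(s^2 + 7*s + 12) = (s + 6)/(s + 4)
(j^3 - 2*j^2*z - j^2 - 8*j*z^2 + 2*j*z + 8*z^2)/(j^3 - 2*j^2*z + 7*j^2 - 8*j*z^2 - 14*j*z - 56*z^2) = (j - 1)/(j + 7)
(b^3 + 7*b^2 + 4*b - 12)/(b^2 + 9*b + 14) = (b^2 + 5*b - 6)/(b + 7)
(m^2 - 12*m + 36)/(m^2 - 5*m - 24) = (-m^2 + 12*m - 36)/(-m^2 + 5*m + 24)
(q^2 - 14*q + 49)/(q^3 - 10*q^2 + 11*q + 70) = (q - 7)/(q^2 - 3*q - 10)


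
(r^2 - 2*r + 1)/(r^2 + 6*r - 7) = (r - 1)/(r + 7)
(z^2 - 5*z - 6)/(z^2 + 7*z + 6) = (z - 6)/(z + 6)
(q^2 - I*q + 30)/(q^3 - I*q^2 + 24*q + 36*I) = (q + 5*I)/(q^2 + 5*I*q - 6)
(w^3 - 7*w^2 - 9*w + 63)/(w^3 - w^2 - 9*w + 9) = (w - 7)/(w - 1)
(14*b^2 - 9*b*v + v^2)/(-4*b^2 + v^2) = (-7*b + v)/(2*b + v)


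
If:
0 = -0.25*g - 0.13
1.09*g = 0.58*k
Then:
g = -0.52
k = -0.98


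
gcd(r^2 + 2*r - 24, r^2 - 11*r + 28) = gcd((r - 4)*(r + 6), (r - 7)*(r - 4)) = r - 4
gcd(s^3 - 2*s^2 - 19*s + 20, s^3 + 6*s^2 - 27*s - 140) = s^2 - s - 20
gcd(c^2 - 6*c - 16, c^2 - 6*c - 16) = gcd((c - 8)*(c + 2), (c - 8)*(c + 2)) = c^2 - 6*c - 16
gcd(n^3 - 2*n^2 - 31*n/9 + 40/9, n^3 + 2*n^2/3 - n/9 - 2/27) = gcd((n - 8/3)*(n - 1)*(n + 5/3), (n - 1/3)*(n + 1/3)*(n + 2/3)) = 1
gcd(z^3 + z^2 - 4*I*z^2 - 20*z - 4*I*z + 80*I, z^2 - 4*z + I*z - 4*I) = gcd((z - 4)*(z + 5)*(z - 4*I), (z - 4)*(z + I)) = z - 4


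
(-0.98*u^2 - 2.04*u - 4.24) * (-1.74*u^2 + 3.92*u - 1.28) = 1.7052*u^4 - 0.292*u^3 + 0.635199999999999*u^2 - 14.0096*u + 5.4272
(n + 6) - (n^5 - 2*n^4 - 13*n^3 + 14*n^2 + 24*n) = -n^5 + 2*n^4 + 13*n^3 - 14*n^2 - 23*n + 6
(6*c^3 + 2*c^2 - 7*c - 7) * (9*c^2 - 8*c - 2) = 54*c^5 - 30*c^4 - 91*c^3 - 11*c^2 + 70*c + 14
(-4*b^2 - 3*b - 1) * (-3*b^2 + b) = 12*b^4 + 5*b^3 - b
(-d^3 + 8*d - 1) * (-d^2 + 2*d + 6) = d^5 - 2*d^4 - 14*d^3 + 17*d^2 + 46*d - 6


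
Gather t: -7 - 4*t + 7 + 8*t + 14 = 4*t + 14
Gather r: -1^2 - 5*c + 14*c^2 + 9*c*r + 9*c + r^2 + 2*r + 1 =14*c^2 + 4*c + r^2 + r*(9*c + 2)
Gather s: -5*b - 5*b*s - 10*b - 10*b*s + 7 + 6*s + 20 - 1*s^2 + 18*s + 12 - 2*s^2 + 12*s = -15*b - 3*s^2 + s*(36 - 15*b) + 39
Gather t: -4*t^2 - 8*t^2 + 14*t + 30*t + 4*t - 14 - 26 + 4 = -12*t^2 + 48*t - 36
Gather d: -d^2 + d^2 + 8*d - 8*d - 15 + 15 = 0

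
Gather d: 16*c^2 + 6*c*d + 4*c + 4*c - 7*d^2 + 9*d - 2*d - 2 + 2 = 16*c^2 + 8*c - 7*d^2 + d*(6*c + 7)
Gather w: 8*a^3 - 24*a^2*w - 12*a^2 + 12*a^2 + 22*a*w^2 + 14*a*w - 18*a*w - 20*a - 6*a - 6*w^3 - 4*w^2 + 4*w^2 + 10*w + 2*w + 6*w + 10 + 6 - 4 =8*a^3 + 22*a*w^2 - 26*a - 6*w^3 + w*(-24*a^2 - 4*a + 18) + 12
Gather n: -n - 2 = -n - 2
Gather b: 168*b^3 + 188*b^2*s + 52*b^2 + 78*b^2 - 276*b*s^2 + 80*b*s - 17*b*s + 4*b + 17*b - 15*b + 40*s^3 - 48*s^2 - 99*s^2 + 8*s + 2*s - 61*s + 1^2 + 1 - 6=168*b^3 + b^2*(188*s + 130) + b*(-276*s^2 + 63*s + 6) + 40*s^3 - 147*s^2 - 51*s - 4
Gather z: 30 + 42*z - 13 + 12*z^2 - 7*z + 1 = 12*z^2 + 35*z + 18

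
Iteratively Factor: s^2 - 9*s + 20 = (s - 5)*(s - 4)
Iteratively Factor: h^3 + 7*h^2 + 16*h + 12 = (h + 2)*(h^2 + 5*h + 6) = (h + 2)*(h + 3)*(h + 2)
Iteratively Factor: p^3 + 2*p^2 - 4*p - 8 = (p + 2)*(p^2 - 4) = (p - 2)*(p + 2)*(p + 2)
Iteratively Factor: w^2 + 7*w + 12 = (w + 3)*(w + 4)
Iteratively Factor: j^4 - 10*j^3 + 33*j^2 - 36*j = (j - 3)*(j^3 - 7*j^2 + 12*j) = j*(j - 3)*(j^2 - 7*j + 12) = j*(j - 4)*(j - 3)*(j - 3)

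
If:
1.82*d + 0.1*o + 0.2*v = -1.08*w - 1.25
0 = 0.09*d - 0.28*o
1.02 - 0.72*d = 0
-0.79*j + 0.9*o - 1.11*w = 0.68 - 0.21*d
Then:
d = 1.42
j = 0.0345840867992767 - 1.40506329113924*w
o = 0.46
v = -5.4*w - 19.3693452380952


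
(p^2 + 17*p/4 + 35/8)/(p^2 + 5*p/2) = (p + 7/4)/p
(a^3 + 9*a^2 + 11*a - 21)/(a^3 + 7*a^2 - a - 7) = (a + 3)/(a + 1)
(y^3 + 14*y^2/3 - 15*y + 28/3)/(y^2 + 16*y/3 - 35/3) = (3*y^2 - 7*y + 4)/(3*y - 5)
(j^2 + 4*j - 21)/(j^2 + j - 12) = (j + 7)/(j + 4)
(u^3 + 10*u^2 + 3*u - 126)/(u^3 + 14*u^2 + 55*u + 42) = (u - 3)/(u + 1)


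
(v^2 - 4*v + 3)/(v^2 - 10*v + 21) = (v - 1)/(v - 7)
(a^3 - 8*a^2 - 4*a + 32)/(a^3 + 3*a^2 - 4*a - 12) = (a - 8)/(a + 3)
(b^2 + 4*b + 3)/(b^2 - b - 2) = (b + 3)/(b - 2)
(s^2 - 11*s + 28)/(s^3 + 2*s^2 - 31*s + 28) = (s - 7)/(s^2 + 6*s - 7)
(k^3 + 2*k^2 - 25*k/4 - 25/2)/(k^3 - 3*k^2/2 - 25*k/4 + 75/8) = 2*(k + 2)/(2*k - 3)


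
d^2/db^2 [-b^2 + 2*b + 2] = -2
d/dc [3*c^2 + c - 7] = 6*c + 1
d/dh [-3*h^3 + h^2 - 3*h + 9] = -9*h^2 + 2*h - 3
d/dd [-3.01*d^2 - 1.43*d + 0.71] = -6.02*d - 1.43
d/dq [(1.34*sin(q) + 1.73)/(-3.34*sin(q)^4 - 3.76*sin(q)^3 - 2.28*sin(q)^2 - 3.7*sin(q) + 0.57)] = (13.4268*sin(q)^4 + 33.1896*sin(q)^3 + 22.5696*sin(q)^2 + 7.8888*sin(q) + 7.1648)*cos(q)/(11.1556*sin(q)^8 + 25.1168*sin(q)^7 + 29.368*sin(q)^6 + 41.8616*sin(q)^5 + 29.2148*sin(q)^4 + 12.5856*sin(q)^3 + 11.0908*sin(q)^2 - 4.218*sin(q) + 0.3249)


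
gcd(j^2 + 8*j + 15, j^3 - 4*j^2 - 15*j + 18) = j + 3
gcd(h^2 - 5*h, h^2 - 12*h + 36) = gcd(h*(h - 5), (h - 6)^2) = 1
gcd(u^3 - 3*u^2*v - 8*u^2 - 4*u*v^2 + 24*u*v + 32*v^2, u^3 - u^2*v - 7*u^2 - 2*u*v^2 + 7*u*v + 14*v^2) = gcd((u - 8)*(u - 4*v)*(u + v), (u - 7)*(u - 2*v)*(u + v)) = u + v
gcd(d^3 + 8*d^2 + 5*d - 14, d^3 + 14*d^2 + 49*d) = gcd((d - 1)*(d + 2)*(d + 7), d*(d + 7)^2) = d + 7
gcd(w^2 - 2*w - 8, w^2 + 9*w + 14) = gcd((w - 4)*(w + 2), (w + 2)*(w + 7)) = w + 2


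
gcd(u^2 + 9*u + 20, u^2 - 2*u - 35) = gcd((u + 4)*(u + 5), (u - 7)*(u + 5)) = u + 5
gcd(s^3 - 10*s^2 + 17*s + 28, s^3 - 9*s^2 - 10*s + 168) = s - 7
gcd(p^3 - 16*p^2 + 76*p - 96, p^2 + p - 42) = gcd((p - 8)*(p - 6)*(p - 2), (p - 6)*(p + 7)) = p - 6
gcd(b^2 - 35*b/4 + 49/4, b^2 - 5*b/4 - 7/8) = b - 7/4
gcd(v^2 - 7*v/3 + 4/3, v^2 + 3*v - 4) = v - 1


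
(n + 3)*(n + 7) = n^2 + 10*n + 21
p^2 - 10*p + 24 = (p - 6)*(p - 4)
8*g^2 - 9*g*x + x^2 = (-8*g + x)*(-g + x)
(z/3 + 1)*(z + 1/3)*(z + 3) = z^3/3 + 19*z^2/9 + 11*z/3 + 1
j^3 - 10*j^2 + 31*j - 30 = (j - 5)*(j - 3)*(j - 2)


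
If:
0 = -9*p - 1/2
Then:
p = -1/18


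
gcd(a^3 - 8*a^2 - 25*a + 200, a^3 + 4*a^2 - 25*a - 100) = a^2 - 25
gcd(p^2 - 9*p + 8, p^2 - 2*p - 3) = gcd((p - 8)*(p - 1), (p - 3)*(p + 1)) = 1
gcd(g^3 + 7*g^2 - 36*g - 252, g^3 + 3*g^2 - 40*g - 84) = g^2 + g - 42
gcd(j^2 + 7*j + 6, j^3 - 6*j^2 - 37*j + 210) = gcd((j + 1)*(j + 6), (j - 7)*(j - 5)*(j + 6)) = j + 6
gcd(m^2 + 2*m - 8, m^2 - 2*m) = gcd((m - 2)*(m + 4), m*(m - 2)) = m - 2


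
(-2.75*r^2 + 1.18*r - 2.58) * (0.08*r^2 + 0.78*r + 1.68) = -0.22*r^4 - 2.0506*r^3 - 3.906*r^2 - 0.0300000000000002*r - 4.3344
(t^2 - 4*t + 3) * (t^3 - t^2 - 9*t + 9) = t^5 - 5*t^4 - 2*t^3 + 42*t^2 - 63*t + 27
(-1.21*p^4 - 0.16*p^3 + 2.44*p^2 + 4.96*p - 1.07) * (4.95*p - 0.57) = -5.9895*p^5 - 0.1023*p^4 + 12.1692*p^3 + 23.1612*p^2 - 8.1237*p + 0.6099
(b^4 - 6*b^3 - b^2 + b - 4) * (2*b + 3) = 2*b^5 - 9*b^4 - 20*b^3 - b^2 - 5*b - 12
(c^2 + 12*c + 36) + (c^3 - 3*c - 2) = c^3 + c^2 + 9*c + 34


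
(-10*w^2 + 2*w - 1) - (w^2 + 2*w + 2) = -11*w^2 - 3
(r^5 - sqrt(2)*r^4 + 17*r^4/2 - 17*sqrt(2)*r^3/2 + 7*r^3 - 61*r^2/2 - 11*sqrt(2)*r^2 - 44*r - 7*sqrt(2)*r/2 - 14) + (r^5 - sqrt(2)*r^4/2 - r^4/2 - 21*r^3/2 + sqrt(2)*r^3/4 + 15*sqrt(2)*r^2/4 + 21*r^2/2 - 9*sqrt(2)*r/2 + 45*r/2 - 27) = 2*r^5 - 3*sqrt(2)*r^4/2 + 8*r^4 - 33*sqrt(2)*r^3/4 - 7*r^3/2 - 20*r^2 - 29*sqrt(2)*r^2/4 - 43*r/2 - 8*sqrt(2)*r - 41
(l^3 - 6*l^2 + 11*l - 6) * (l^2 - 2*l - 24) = l^5 - 8*l^4 - l^3 + 116*l^2 - 252*l + 144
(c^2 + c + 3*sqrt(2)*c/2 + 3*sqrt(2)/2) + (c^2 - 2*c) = 2*c^2 - c + 3*sqrt(2)*c/2 + 3*sqrt(2)/2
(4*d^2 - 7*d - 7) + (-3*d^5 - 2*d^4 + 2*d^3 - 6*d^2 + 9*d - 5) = -3*d^5 - 2*d^4 + 2*d^3 - 2*d^2 + 2*d - 12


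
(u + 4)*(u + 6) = u^2 + 10*u + 24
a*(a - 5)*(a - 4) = a^3 - 9*a^2 + 20*a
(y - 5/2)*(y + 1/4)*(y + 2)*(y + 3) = y^4 + 11*y^3/4 - 47*y^2/8 - 133*y/8 - 15/4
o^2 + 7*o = o*(o + 7)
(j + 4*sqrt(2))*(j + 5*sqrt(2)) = j^2 + 9*sqrt(2)*j + 40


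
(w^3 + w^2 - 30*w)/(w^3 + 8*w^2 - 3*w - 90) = w*(w - 5)/(w^2 + 2*w - 15)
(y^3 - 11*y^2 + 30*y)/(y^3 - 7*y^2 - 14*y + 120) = y/(y + 4)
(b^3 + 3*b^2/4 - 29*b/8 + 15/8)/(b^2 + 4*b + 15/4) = (4*b^2 - 7*b + 3)/(2*(2*b + 3))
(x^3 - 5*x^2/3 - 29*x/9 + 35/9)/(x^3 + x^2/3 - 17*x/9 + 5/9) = (3*x - 7)/(3*x - 1)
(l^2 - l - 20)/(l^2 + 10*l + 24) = (l - 5)/(l + 6)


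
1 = 1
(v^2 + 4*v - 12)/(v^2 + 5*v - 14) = (v + 6)/(v + 7)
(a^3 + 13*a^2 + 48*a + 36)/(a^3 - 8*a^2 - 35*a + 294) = (a^2 + 7*a + 6)/(a^2 - 14*a + 49)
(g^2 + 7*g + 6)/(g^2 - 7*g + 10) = (g^2 + 7*g + 6)/(g^2 - 7*g + 10)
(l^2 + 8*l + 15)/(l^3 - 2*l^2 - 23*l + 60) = (l + 3)/(l^2 - 7*l + 12)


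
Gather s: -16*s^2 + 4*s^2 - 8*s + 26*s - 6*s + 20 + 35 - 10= -12*s^2 + 12*s + 45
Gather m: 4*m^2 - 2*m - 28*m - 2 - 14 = 4*m^2 - 30*m - 16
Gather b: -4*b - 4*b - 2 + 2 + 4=4 - 8*b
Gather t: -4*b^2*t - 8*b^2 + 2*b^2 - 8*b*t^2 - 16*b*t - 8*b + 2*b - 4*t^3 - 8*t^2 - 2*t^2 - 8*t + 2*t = -6*b^2 - 6*b - 4*t^3 + t^2*(-8*b - 10) + t*(-4*b^2 - 16*b - 6)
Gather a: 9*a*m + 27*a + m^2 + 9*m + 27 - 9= a*(9*m + 27) + m^2 + 9*m + 18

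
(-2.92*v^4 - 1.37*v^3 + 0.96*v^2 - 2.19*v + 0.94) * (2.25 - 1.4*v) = 4.088*v^5 - 4.652*v^4 - 4.4265*v^3 + 5.226*v^2 - 6.2435*v + 2.115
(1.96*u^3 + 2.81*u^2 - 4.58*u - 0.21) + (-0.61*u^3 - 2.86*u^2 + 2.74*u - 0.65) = 1.35*u^3 - 0.0499999999999998*u^2 - 1.84*u - 0.86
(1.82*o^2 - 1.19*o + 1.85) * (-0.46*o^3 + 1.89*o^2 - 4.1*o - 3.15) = -0.8372*o^5 + 3.9872*o^4 - 10.5621*o^3 + 2.6425*o^2 - 3.8365*o - 5.8275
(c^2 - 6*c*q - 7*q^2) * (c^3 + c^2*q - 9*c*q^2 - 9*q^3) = c^5 - 5*c^4*q - 22*c^3*q^2 + 38*c^2*q^3 + 117*c*q^4 + 63*q^5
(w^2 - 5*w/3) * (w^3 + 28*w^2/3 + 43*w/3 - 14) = w^5 + 23*w^4/3 - 11*w^3/9 - 341*w^2/9 + 70*w/3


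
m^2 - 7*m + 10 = (m - 5)*(m - 2)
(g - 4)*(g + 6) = g^2 + 2*g - 24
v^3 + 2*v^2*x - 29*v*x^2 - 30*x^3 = (v - 5*x)*(v + x)*(v + 6*x)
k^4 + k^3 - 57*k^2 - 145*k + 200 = (k - 8)*(k - 1)*(k + 5)^2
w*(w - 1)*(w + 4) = w^3 + 3*w^2 - 4*w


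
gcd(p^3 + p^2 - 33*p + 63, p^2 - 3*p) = p - 3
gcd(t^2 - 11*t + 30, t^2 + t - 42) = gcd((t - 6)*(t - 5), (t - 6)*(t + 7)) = t - 6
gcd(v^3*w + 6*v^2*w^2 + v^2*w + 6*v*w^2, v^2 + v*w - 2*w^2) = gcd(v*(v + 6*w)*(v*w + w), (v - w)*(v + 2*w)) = 1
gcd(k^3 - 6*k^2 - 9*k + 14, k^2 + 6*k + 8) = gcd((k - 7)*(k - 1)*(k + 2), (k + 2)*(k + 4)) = k + 2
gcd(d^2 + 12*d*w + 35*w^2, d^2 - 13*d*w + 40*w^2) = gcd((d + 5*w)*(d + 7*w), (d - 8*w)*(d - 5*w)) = 1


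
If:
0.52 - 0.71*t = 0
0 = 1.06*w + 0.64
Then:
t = 0.73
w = -0.60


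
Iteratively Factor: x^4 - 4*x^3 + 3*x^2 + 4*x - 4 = (x - 1)*(x^3 - 3*x^2 + 4) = (x - 2)*(x - 1)*(x^2 - x - 2) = (x - 2)*(x - 1)*(x + 1)*(x - 2)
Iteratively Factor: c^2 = (c)*(c)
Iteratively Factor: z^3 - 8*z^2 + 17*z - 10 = (z - 1)*(z^2 - 7*z + 10) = (z - 5)*(z - 1)*(z - 2)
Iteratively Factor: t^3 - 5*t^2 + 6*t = (t)*(t^2 - 5*t + 6) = t*(t - 2)*(t - 3)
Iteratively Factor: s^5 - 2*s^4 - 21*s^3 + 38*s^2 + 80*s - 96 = (s - 4)*(s^4 + 2*s^3 - 13*s^2 - 14*s + 24) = (s - 4)*(s - 3)*(s^3 + 5*s^2 + 2*s - 8) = (s - 4)*(s - 3)*(s + 2)*(s^2 + 3*s - 4) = (s - 4)*(s - 3)*(s + 2)*(s + 4)*(s - 1)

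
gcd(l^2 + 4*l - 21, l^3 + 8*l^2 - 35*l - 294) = l + 7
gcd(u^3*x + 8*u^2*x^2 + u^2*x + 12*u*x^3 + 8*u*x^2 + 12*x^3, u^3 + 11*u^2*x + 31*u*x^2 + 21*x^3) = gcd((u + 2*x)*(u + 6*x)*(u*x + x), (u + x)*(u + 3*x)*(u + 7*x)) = 1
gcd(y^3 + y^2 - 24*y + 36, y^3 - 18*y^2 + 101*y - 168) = y - 3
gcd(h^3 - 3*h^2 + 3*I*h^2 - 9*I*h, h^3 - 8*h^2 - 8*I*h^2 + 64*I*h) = h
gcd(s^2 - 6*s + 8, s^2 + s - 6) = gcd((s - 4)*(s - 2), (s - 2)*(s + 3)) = s - 2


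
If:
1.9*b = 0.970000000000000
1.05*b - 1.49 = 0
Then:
No Solution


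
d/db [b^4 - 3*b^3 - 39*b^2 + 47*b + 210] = 4*b^3 - 9*b^2 - 78*b + 47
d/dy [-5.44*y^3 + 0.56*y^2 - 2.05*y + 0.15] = -16.32*y^2 + 1.12*y - 2.05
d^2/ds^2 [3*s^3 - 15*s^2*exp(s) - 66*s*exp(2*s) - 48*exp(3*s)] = -15*s^2*exp(s) - 264*s*exp(2*s) - 60*s*exp(s) + 18*s - 432*exp(3*s) - 264*exp(2*s) - 30*exp(s)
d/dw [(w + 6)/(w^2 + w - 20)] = (w^2 + w - (w + 6)*(2*w + 1) - 20)/(w^2 + w - 20)^2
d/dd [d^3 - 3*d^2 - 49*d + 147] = 3*d^2 - 6*d - 49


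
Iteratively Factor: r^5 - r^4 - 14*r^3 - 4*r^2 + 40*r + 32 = (r + 2)*(r^4 - 3*r^3 - 8*r^2 + 12*r + 16) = (r - 2)*(r + 2)*(r^3 - r^2 - 10*r - 8) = (r - 2)*(r + 2)^2*(r^2 - 3*r - 4) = (r - 4)*(r - 2)*(r + 2)^2*(r + 1)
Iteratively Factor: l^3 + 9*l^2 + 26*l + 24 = (l + 4)*(l^2 + 5*l + 6) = (l + 2)*(l + 4)*(l + 3)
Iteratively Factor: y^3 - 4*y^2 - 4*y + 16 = (y + 2)*(y^2 - 6*y + 8) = (y - 4)*(y + 2)*(y - 2)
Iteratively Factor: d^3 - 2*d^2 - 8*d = (d - 4)*(d^2 + 2*d) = d*(d - 4)*(d + 2)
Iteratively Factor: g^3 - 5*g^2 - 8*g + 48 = (g - 4)*(g^2 - g - 12) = (g - 4)*(g + 3)*(g - 4)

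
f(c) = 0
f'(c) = 0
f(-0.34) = 0.00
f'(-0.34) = 0.00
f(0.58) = 0.00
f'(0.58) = 0.00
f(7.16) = 0.00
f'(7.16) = 0.00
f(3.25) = 0.00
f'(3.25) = 0.00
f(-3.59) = 0.00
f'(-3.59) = 0.00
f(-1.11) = 0.00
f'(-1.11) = 0.00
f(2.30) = 0.00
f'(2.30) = 0.00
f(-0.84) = 0.00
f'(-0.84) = 0.00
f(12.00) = 0.00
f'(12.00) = 0.00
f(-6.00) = 0.00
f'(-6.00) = 0.00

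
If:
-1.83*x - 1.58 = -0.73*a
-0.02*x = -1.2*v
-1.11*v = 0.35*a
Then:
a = 0.04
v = -0.01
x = -0.85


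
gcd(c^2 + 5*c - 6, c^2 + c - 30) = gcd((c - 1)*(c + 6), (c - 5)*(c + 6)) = c + 6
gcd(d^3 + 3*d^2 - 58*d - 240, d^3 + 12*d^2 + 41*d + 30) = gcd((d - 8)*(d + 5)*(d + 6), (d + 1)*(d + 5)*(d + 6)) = d^2 + 11*d + 30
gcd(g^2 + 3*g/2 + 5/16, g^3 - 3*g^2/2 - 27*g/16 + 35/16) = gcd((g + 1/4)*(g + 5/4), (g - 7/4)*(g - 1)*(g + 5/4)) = g + 5/4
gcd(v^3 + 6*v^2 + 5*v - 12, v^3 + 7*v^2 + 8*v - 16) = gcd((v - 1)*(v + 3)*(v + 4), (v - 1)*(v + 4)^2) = v^2 + 3*v - 4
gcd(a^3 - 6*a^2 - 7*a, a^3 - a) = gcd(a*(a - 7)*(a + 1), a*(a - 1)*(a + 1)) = a^2 + a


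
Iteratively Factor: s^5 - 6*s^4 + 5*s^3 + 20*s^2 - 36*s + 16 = (s - 2)*(s^4 - 4*s^3 - 3*s^2 + 14*s - 8) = (s - 2)*(s - 1)*(s^3 - 3*s^2 - 6*s + 8) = (s - 2)*(s - 1)^2*(s^2 - 2*s - 8) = (s - 4)*(s - 2)*(s - 1)^2*(s + 2)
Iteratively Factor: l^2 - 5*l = (l)*(l - 5)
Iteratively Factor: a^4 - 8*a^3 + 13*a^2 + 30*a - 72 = (a + 2)*(a^3 - 10*a^2 + 33*a - 36) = (a - 3)*(a + 2)*(a^2 - 7*a + 12) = (a - 4)*(a - 3)*(a + 2)*(a - 3)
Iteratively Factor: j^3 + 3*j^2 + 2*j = (j)*(j^2 + 3*j + 2) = j*(j + 2)*(j + 1)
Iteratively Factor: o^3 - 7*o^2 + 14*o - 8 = (o - 4)*(o^2 - 3*o + 2) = (o - 4)*(o - 1)*(o - 2)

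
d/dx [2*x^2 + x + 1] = 4*x + 1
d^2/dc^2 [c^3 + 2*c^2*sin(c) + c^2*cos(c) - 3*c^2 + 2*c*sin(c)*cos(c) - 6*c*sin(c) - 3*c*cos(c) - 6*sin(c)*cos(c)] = -2*c^2*sin(c) - c^2*cos(c) + 2*c*sin(c) - 4*c*sin(2*c) + 11*c*cos(c) + 6*c + 12*sin(2*c) + 4*cos(2*c) - 10*sqrt(2)*cos(c + pi/4) - 6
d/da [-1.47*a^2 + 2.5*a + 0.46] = 2.5 - 2.94*a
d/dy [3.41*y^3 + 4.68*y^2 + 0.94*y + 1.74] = 10.23*y^2 + 9.36*y + 0.94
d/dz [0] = 0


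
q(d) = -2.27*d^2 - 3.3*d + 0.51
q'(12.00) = -57.78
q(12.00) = -365.97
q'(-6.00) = 23.94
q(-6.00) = -61.41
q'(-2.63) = 8.64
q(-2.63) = -6.51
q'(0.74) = -6.66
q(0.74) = -3.18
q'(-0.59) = -0.62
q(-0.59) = 1.67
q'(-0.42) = -1.39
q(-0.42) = 1.50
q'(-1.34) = 2.78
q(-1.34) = 0.86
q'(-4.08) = 15.22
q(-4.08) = -23.81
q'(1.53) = -10.25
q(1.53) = -9.85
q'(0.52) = -5.66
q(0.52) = -1.82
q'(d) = -4.54*d - 3.3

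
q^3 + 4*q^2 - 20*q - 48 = (q - 4)*(q + 2)*(q + 6)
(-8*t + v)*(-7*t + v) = 56*t^2 - 15*t*v + v^2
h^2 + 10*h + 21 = (h + 3)*(h + 7)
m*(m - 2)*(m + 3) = m^3 + m^2 - 6*m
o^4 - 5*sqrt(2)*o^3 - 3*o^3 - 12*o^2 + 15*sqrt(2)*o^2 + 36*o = o*(o - 3)*(o - 6*sqrt(2))*(o + sqrt(2))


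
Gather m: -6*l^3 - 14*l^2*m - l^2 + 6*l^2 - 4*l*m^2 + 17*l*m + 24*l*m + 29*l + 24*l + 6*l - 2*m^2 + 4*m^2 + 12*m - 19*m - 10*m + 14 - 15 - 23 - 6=-6*l^3 + 5*l^2 + 59*l + m^2*(2 - 4*l) + m*(-14*l^2 + 41*l - 17) - 30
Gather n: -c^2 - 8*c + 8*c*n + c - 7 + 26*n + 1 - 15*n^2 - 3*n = -c^2 - 7*c - 15*n^2 + n*(8*c + 23) - 6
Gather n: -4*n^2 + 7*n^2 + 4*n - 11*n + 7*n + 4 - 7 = 3*n^2 - 3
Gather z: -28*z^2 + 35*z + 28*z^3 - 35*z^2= 28*z^3 - 63*z^2 + 35*z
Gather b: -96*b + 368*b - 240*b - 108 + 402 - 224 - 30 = 32*b + 40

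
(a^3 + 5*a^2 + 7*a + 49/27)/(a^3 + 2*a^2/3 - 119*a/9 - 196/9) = (a + 1/3)/(a - 4)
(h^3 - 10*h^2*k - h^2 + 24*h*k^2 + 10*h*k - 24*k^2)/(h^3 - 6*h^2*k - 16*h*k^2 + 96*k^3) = (h - 1)/(h + 4*k)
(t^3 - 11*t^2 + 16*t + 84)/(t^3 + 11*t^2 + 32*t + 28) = (t^2 - 13*t + 42)/(t^2 + 9*t + 14)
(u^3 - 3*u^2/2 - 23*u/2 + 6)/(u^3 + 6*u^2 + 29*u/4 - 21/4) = 2*(u - 4)/(2*u + 7)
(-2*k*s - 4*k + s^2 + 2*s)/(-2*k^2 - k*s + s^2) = (s + 2)/(k + s)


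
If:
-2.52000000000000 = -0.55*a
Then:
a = 4.58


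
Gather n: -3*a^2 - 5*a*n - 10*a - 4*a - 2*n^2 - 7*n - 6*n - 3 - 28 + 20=-3*a^2 - 14*a - 2*n^2 + n*(-5*a - 13) - 11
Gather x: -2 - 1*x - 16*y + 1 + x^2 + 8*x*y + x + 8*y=x^2 + 8*x*y - 8*y - 1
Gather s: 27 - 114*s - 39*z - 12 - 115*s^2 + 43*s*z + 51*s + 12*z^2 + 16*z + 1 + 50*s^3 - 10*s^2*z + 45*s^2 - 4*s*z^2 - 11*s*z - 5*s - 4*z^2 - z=50*s^3 + s^2*(-10*z - 70) + s*(-4*z^2 + 32*z - 68) + 8*z^2 - 24*z + 16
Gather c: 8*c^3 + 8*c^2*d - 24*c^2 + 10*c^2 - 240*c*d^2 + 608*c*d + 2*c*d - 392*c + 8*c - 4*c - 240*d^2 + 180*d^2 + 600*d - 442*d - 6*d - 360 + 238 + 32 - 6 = 8*c^3 + c^2*(8*d - 14) + c*(-240*d^2 + 610*d - 388) - 60*d^2 + 152*d - 96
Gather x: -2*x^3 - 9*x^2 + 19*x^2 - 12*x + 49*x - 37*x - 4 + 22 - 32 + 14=-2*x^3 + 10*x^2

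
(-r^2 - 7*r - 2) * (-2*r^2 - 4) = 2*r^4 + 14*r^3 + 8*r^2 + 28*r + 8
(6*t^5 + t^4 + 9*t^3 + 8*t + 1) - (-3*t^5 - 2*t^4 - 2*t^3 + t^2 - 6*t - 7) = 9*t^5 + 3*t^4 + 11*t^3 - t^2 + 14*t + 8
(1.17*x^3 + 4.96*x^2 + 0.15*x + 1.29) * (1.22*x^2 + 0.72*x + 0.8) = 1.4274*x^5 + 6.8936*x^4 + 4.6902*x^3 + 5.6498*x^2 + 1.0488*x + 1.032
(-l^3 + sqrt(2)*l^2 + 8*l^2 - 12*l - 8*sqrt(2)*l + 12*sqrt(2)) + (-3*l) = -l^3 + sqrt(2)*l^2 + 8*l^2 - 15*l - 8*sqrt(2)*l + 12*sqrt(2)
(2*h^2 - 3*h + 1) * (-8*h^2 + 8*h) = -16*h^4 + 40*h^3 - 32*h^2 + 8*h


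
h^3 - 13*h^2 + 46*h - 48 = (h - 8)*(h - 3)*(h - 2)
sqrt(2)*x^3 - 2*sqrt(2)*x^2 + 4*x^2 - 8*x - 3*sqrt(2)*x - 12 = (x - 3)*(x + 2*sqrt(2))*(sqrt(2)*x + sqrt(2))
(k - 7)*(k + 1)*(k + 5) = k^3 - k^2 - 37*k - 35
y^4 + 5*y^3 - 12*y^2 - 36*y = y*(y - 3)*(y + 2)*(y + 6)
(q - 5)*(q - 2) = q^2 - 7*q + 10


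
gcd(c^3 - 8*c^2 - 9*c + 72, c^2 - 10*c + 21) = c - 3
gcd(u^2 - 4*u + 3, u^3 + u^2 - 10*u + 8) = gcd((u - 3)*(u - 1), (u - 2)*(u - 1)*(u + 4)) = u - 1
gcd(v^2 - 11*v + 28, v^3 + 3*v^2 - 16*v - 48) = v - 4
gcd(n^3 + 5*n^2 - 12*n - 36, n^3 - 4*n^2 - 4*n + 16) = n + 2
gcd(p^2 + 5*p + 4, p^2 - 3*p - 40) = 1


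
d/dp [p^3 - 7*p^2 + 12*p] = 3*p^2 - 14*p + 12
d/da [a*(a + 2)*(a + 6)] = 3*a^2 + 16*a + 12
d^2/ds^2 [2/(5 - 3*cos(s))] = 6*(-3*sin(s)^2 + 5*cos(s) - 3)/(3*cos(s) - 5)^3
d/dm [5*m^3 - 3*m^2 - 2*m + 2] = 15*m^2 - 6*m - 2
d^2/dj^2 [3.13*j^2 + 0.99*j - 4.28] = 6.26000000000000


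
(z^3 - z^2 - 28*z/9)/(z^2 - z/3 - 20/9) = z*(3*z - 7)/(3*z - 5)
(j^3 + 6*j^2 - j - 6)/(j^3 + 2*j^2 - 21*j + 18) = (j + 1)/(j - 3)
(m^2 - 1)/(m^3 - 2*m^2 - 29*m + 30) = (m + 1)/(m^2 - m - 30)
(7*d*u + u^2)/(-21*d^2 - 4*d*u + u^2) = u*(7*d + u)/(-21*d^2 - 4*d*u + u^2)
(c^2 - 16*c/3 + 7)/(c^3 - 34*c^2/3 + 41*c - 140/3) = (c - 3)/(c^2 - 9*c + 20)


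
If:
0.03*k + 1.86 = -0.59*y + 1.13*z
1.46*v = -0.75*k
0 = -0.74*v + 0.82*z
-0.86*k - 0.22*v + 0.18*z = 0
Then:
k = 0.00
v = 0.00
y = -3.15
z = 0.00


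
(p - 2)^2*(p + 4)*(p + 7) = p^4 + 7*p^3 - 12*p^2 - 68*p + 112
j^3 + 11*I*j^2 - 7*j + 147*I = (j - 3*I)*(j + 7*I)^2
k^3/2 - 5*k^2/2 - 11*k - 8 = (k/2 + 1/2)*(k - 8)*(k + 2)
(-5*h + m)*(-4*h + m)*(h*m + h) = 20*h^3*m + 20*h^3 - 9*h^2*m^2 - 9*h^2*m + h*m^3 + h*m^2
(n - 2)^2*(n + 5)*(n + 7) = n^4 + 8*n^3 - 9*n^2 - 92*n + 140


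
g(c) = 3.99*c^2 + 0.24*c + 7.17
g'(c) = 7.98*c + 0.24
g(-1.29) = 13.50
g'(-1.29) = -10.05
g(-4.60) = 90.49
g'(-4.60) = -36.47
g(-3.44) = 53.56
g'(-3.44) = -27.21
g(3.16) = 47.77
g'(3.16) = 25.46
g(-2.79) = 37.56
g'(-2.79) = -22.02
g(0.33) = 7.68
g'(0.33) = 2.87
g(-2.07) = 23.77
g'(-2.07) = -16.28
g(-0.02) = 7.17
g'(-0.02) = 0.08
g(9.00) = 332.52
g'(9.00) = 72.06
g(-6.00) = 149.37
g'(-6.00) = -47.64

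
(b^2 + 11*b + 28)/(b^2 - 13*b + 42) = (b^2 + 11*b + 28)/(b^2 - 13*b + 42)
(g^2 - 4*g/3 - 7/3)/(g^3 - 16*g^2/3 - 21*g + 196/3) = (g + 1)/(g^2 - 3*g - 28)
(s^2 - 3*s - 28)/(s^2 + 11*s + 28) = (s - 7)/(s + 7)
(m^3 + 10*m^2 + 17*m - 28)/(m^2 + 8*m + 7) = (m^2 + 3*m - 4)/(m + 1)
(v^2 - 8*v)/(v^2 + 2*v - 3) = v*(v - 8)/(v^2 + 2*v - 3)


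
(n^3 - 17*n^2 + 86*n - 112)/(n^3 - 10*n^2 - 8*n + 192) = (n^2 - 9*n + 14)/(n^2 - 2*n - 24)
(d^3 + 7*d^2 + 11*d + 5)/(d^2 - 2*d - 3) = (d^2 + 6*d + 5)/(d - 3)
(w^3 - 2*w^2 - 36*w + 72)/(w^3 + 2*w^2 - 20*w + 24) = (w - 6)/(w - 2)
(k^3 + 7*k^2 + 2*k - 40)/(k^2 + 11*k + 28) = (k^2 + 3*k - 10)/(k + 7)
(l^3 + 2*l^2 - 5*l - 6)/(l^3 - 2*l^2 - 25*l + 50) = (l^2 + 4*l + 3)/(l^2 - 25)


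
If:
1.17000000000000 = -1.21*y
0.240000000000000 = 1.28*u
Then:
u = 0.19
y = -0.97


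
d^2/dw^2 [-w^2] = -2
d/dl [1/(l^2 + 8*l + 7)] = 2*(-l - 4)/(l^2 + 8*l + 7)^2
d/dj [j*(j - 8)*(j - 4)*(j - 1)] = 4*j^3 - 39*j^2 + 88*j - 32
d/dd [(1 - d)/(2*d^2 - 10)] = (-d^2 + 2*d*(d - 1) + 5)/(2*(d^2 - 5)^2)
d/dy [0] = 0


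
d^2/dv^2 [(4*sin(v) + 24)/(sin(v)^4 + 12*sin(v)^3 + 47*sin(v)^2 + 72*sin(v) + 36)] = 4*(-9*sin(v)^5 - 57*sin(v)^4 - 97*sin(v)^3 + 49*sin(v)^2 + 256*sin(v) + 170)/((sin(v) + 1)^2*(sin(v) + 2)^3*(sin(v) + 3)^3)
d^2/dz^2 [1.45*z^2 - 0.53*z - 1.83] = 2.90000000000000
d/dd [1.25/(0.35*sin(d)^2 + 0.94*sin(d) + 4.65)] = -(0.875*sin(d) + 1.175)*cos(d)/(0.35*sin(d)^2 + 0.94*sin(d) + 4.65)^2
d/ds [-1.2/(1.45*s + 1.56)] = 1.74/(1.45*s + 1.56)^2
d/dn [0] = 0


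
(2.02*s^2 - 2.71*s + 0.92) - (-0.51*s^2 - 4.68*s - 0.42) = 2.53*s^2 + 1.97*s + 1.34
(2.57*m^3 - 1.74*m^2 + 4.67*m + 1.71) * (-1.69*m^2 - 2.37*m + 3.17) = -4.3433*m^5 - 3.1503*m^4 + 4.3784*m^3 - 19.4736*m^2 + 10.7512*m + 5.4207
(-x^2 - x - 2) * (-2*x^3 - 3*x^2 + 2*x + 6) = 2*x^5 + 5*x^4 + 5*x^3 - 2*x^2 - 10*x - 12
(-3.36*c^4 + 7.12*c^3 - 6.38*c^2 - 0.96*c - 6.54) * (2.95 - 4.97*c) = 16.6992*c^5 - 45.2984*c^4 + 52.7126*c^3 - 14.0498*c^2 + 29.6718*c - 19.293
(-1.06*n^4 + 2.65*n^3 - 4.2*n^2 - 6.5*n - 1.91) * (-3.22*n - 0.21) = 3.4132*n^5 - 8.3104*n^4 + 12.9675*n^3 + 21.812*n^2 + 7.5152*n + 0.4011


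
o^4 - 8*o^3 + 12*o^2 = o^2*(o - 6)*(o - 2)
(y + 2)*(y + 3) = y^2 + 5*y + 6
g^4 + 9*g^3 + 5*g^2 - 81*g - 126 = (g - 3)*(g + 2)*(g + 3)*(g + 7)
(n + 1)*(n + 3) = n^2 + 4*n + 3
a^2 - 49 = (a - 7)*(a + 7)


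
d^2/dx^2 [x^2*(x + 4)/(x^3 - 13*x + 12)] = 2*(4*x^3 - 9*x^2 + 9)/(x^6 - 12*x^5 + 57*x^4 - 136*x^3 + 171*x^2 - 108*x + 27)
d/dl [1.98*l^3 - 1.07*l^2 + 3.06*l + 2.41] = 5.94*l^2 - 2.14*l + 3.06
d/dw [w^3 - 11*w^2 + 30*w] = 3*w^2 - 22*w + 30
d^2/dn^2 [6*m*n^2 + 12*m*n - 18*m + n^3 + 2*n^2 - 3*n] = 12*m + 6*n + 4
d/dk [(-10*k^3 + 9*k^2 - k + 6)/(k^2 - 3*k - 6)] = 2*(-5*k^4 + 30*k^3 + 77*k^2 - 60*k + 12)/(k^4 - 6*k^3 - 3*k^2 + 36*k + 36)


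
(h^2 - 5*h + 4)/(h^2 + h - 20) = (h - 1)/(h + 5)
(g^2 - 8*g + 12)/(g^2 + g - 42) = (g - 2)/(g + 7)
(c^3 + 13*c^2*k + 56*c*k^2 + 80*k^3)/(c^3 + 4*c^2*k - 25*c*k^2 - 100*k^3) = (c + 4*k)/(c - 5*k)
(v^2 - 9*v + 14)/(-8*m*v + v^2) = (-v^2 + 9*v - 14)/(v*(8*m - v))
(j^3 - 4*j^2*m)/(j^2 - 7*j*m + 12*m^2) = j^2/(j - 3*m)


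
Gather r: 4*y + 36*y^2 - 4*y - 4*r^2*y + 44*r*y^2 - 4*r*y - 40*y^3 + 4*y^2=-4*r^2*y + r*(44*y^2 - 4*y) - 40*y^3 + 40*y^2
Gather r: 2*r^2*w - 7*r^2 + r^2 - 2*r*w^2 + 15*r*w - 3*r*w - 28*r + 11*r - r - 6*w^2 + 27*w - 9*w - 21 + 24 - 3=r^2*(2*w - 6) + r*(-2*w^2 + 12*w - 18) - 6*w^2 + 18*w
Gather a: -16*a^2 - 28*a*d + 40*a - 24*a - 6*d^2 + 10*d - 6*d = -16*a^2 + a*(16 - 28*d) - 6*d^2 + 4*d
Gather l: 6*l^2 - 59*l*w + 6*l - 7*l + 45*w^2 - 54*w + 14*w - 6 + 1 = 6*l^2 + l*(-59*w - 1) + 45*w^2 - 40*w - 5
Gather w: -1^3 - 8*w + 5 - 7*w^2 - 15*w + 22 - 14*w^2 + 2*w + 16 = -21*w^2 - 21*w + 42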